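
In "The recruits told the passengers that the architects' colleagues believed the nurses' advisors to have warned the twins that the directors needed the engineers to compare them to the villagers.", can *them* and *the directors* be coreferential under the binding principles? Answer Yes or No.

Yes

*the directors* is an R-expression; Principle C requires it to be free (not bound by any c-commanding expression).
— them: object of the clause headed by 'compare'; the pronoun does not c-command the R-expression — coreference allowed.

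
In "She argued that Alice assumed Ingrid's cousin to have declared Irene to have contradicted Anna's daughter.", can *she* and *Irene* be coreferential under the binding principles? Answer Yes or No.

*Irene* is an R-expression; Principle C requires it to be free (not bound by any c-commanding expression).
— she: subject of the matrix clause; the pronoun c-commands the R-expression — coreference blocked (Principle C).

No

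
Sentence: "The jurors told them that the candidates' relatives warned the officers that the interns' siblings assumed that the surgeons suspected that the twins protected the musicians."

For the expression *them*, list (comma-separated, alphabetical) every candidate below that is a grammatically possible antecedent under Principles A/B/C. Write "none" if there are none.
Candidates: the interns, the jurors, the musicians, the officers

none

*them* is a pronoun; Principle B requires it to be free in its binding domain — the matrix clause.
— the interns: possessor inside the subject DP of the clause headed by 'assumed'; is c-commanded by the pronoun; coreference would bind this R-expression — blocked (Principle C).
— the jurors: subject of the matrix clause; c-commands the pronoun within its binding domain — blocked (Principle B).
— the musicians: object of the clause headed by 'protected'; is c-commanded by the pronoun; coreference would bind this R-expression — blocked (Principle C).
— the officers: object of the clause headed by 'warned'; is c-commanded by the pronoun; coreference would bind this R-expression — blocked (Principle C).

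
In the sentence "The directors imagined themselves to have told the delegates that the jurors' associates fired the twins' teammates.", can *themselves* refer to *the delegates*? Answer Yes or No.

No

*themselves* is a reflexive; Principle A requires it to be bound within its binding domain — the matrix clause.
— the delegates: object of the clause headed by 'told'; does not c-command the reflexive — cannot bind it (Principle A).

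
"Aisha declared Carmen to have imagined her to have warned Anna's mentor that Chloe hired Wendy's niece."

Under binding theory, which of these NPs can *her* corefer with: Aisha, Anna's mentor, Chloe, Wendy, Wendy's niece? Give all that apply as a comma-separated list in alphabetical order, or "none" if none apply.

*her* is a pronoun; Principle B requires it to be free in its binding domain — the clause headed by 'imagined'.
— Aisha: subject of the matrix clause; c-commands the pronoun but lies outside its binding domain — allowed.
— Anna's mentor: object of the clause headed by 'warned'; is c-commanded by the pronoun; coreference would bind this R-expression — blocked (Principle C).
— Chloe: subject of the clause headed by 'hired'; is c-commanded by the pronoun; coreference would bind this R-expression — blocked (Principle C).
— Wendy: possessor inside the object DP of the clause headed by 'hired'; is c-commanded by the pronoun; coreference would bind this R-expression — blocked (Principle C).
— Wendy's niece: object of the clause headed by 'hired'; is c-commanded by the pronoun; coreference would bind this R-expression — blocked (Principle C).

Aisha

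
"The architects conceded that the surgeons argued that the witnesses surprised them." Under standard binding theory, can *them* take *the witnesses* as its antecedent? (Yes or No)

*them* is a pronoun; Principle B requires it to be free in its binding domain — the clause headed by 'surprised'.
— the witnesses: subject of the clause headed by 'surprised'; c-commands the pronoun within its binding domain — blocked (Principle B).

No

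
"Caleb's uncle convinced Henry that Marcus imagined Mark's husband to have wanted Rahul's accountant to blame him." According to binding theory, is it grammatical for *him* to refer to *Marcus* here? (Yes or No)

Yes

*Marcus* is an R-expression; Principle C requires it to be free (not bound by any c-commanding expression).
— him: object of the clause headed by 'blame'; the pronoun does not c-command the R-expression — coreference allowed.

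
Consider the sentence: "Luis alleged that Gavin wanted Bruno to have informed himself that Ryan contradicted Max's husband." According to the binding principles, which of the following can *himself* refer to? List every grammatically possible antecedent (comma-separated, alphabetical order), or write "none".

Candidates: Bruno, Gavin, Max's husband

Bruno

*himself* is a reflexive; Principle A requires it to be bound within its binding domain — the clause headed by 'informed'.
— Bruno: subject of the clause headed by 'informed'; c-commands the reflexive within its binding domain — allowed (Principle A).
— Gavin: subject of the clause headed by 'wanted'; c-commands the reflexive but lies outside its binding domain — cannot bind it (Principle A).
— Max's husband: object of the clause headed by 'contradicted'; does not c-command the reflexive — cannot bind it (Principle A).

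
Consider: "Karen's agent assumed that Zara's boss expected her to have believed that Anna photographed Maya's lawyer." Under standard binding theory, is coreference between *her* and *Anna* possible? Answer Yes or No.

*Anna* is an R-expression; Principle C requires it to be free (not bound by any c-commanding expression).
— her: subject of the clause headed by 'believed'; the pronoun c-commands the R-expression — coreference blocked (Principle C).

No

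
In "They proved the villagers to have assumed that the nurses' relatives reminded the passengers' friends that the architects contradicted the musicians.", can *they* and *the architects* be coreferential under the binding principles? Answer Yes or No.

No

*the architects* is an R-expression; Principle C requires it to be free (not bound by any c-commanding expression).
— they: subject of the matrix clause; the pronoun c-commands the R-expression — coreference blocked (Principle C).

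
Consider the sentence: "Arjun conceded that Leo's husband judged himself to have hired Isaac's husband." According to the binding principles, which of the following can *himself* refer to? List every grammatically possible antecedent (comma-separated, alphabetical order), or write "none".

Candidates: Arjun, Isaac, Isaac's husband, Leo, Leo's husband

*himself* is a reflexive; Principle A requires it to be bound within its binding domain — the clause headed by 'judged'.
— Arjun: subject of the matrix clause; c-commands the reflexive but lies outside its binding domain — cannot bind it (Principle A).
— Isaac: possessor inside the object DP of the clause headed by 'hired'; does not c-command the reflexive — cannot bind it (Principle A).
— Isaac's husband: object of the clause headed by 'hired'; does not c-command the reflexive — cannot bind it (Principle A).
— Leo: possessor inside the subject DP of the clause headed by 'judged'; does not c-command the reflexive — cannot bind it (Principle A).
— Leo's husband: subject of the clause headed by 'judged'; c-commands the reflexive within its binding domain — allowed (Principle A).

Leo's husband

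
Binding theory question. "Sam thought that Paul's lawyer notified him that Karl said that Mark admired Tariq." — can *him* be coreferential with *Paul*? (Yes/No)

Yes

*him* is a pronoun; Principle B requires it to be free in its binding domain — the clause headed by 'notified'.
— Paul: possessor inside the subject DP of the clause headed by 'notified'; does not c-command the pronoun — Principle B does not apply; allowed.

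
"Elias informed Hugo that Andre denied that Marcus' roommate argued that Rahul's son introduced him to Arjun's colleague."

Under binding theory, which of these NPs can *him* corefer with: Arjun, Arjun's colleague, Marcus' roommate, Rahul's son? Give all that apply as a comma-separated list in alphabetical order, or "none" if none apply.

Marcus' roommate

*him* is a pronoun; Principle B requires it to be free in its binding domain — the clause headed by 'introduced'.
— Arjun: possessor inside the second object DP of the clause headed by 'introduced'; is c-commanded by the pronoun; coreference would bind this R-expression — blocked (Principle C).
— Arjun's colleague: second object of the clause headed by 'introduced'; is c-commanded by the pronoun; coreference would bind this R-expression — blocked (Principle C).
— Marcus' roommate: subject of the clause headed by 'argued'; c-commands the pronoun but lies outside its binding domain — allowed.
— Rahul's son: subject of the clause headed by 'introduced'; c-commands the pronoun within its binding domain — blocked (Principle B).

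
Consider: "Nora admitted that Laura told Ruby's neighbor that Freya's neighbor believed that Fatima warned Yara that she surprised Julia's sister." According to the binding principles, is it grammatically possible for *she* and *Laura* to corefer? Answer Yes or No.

Yes

*she* is a pronoun; Principle B requires it to be free in its binding domain — the clause headed by 'surprised'.
— Laura: subject of the clause headed by 'told'; c-commands the pronoun but lies outside its binding domain — allowed.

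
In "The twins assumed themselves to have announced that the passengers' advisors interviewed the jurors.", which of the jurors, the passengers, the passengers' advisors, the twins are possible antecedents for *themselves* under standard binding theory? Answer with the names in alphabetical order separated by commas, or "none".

*themselves* is a reflexive; Principle A requires it to be bound within its binding domain — the matrix clause.
— the jurors: object of the clause headed by 'interviewed'; does not c-command the reflexive — cannot bind it (Principle A).
— the passengers: possessor inside the subject DP of the clause headed by 'interviewed'; does not c-command the reflexive — cannot bind it (Principle A).
— the passengers' advisors: subject of the clause headed by 'interviewed'; does not c-command the reflexive — cannot bind it (Principle A).
— the twins: subject of the matrix clause; c-commands the reflexive within its binding domain — allowed (Principle A).

the twins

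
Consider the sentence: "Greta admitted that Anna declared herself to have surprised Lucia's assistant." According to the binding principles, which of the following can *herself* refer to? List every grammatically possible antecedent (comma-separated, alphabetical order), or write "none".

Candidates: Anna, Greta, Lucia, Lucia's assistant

*herself* is a reflexive; Principle A requires it to be bound within its binding domain — the clause headed by 'declared'.
— Anna: subject of the clause headed by 'declared'; c-commands the reflexive within its binding domain — allowed (Principle A).
— Greta: subject of the matrix clause; c-commands the reflexive but lies outside its binding domain — cannot bind it (Principle A).
— Lucia: possessor inside the object DP of the clause headed by 'surprised'; does not c-command the reflexive — cannot bind it (Principle A).
— Lucia's assistant: object of the clause headed by 'surprised'; does not c-command the reflexive — cannot bind it (Principle A).

Anna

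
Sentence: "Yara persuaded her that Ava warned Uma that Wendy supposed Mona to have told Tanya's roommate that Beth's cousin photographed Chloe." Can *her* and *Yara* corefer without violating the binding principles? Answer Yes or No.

*Yara* is an R-expression; Principle C requires it to be free (not bound by any c-commanding expression).
— her: object of the matrix clause; the R-expression locally c-commands the pronoun — coreference blocked (Principle B on the pronoun).

No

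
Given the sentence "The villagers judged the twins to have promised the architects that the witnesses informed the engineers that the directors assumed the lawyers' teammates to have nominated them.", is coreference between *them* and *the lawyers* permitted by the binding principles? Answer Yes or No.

*them* is a pronoun; Principle B requires it to be free in its binding domain — the clause headed by 'nominated'.
— the lawyers: possessor inside the subject DP of the clause headed by 'nominated'; does not c-command the pronoun — Principle B does not apply; allowed.

Yes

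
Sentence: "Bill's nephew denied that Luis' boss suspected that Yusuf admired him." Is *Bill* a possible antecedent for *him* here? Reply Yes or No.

Yes

*him* is a pronoun; Principle B requires it to be free in its binding domain — the clause headed by 'admired'.
— Bill: possessor inside the subject DP of the matrix clause; does not c-command the pronoun — Principle B does not apply; allowed.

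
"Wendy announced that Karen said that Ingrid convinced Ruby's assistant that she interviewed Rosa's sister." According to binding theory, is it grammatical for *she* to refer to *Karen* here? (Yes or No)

Yes

*Karen* is an R-expression; Principle C requires it to be free (not bound by any c-commanding expression).
— she: subject of the clause headed by 'interviewed'; the pronoun does not c-command the R-expression — coreference allowed.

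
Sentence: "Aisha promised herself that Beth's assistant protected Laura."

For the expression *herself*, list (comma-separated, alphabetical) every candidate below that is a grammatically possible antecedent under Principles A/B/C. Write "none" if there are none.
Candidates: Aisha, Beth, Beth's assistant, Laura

Aisha

*herself* is a reflexive; Principle A requires it to be bound within its binding domain — the matrix clause.
— Aisha: subject of the matrix clause; c-commands the reflexive within its binding domain — allowed (Principle A).
— Beth: possessor inside the subject DP of the clause headed by 'protected'; does not c-command the reflexive — cannot bind it (Principle A).
— Beth's assistant: subject of the clause headed by 'protected'; does not c-command the reflexive — cannot bind it (Principle A).
— Laura: object of the clause headed by 'protected'; does not c-command the reflexive — cannot bind it (Principle A).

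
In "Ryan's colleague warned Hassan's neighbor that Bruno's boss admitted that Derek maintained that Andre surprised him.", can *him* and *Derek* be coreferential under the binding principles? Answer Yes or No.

*Derek* is an R-expression; Principle C requires it to be free (not bound by any c-commanding expression).
— him: object of the clause headed by 'surprised'; the pronoun does not c-command the R-expression — coreference allowed.

Yes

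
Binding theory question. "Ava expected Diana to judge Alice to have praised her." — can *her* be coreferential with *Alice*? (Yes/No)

*her* is a pronoun; Principle B requires it to be free in its binding domain — the clause headed by 'praised'.
— Alice: subject of the clause headed by 'praised'; c-commands the pronoun within its binding domain — blocked (Principle B).

No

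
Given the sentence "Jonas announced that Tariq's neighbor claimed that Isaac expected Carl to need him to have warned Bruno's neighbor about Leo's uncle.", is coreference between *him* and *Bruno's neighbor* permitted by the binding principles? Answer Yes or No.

*him* is a pronoun; Principle B requires it to be free in its binding domain — the clause headed by 'need'.
— Bruno's neighbor: object of the clause headed by 'warned'; is c-commanded by the pronoun; coreference would bind this R-expression — blocked (Principle C).

No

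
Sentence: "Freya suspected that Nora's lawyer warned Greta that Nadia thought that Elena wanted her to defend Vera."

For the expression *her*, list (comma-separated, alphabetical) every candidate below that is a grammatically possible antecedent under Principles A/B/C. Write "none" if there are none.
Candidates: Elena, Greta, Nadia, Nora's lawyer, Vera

Greta, Nadia, Nora's lawyer

*her* is a pronoun; Principle B requires it to be free in its binding domain — the clause headed by 'wanted'.
— Elena: subject of the clause headed by 'wanted'; c-commands the pronoun within its binding domain — blocked (Principle B).
— Greta: object of the clause headed by 'warned'; c-commands the pronoun but lies outside its binding domain — allowed.
— Nadia: subject of the clause headed by 'thought'; c-commands the pronoun but lies outside its binding domain — allowed.
— Nora's lawyer: subject of the clause headed by 'warned'; c-commands the pronoun but lies outside its binding domain — allowed.
— Vera: object of the clause headed by 'defend'; is c-commanded by the pronoun; coreference would bind this R-expression — blocked (Principle C).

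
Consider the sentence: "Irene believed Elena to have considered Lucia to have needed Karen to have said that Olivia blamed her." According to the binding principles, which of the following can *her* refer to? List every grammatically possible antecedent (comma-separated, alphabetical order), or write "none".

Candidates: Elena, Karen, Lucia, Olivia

*her* is a pronoun; Principle B requires it to be free in its binding domain — the clause headed by 'blamed'.
— Elena: subject of the clause headed by 'considered'; c-commands the pronoun but lies outside its binding domain — allowed.
— Karen: subject of the clause headed by 'said'; c-commands the pronoun but lies outside its binding domain — allowed.
— Lucia: subject of the clause headed by 'needed'; c-commands the pronoun but lies outside its binding domain — allowed.
— Olivia: subject of the clause headed by 'blamed'; c-commands the pronoun within its binding domain — blocked (Principle B).

Elena, Karen, Lucia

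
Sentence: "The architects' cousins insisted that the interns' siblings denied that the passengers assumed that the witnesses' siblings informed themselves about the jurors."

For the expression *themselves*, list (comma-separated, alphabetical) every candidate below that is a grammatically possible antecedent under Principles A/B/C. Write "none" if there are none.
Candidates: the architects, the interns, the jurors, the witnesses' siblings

*themselves* is a reflexive; Principle A requires it to be bound within its binding domain — the clause headed by 'informed'.
— the architects: possessor inside the subject DP of the matrix clause; does not c-command the reflexive — cannot bind it (Principle A).
— the interns: possessor inside the subject DP of the clause headed by 'denied'; does not c-command the reflexive — cannot bind it (Principle A).
— the jurors: second object of the clause headed by 'informed'; does not c-command the reflexive — cannot bind it (Principle A).
— the witnesses' siblings: subject of the clause headed by 'informed'; c-commands the reflexive within its binding domain — allowed (Principle A).

the witnesses' siblings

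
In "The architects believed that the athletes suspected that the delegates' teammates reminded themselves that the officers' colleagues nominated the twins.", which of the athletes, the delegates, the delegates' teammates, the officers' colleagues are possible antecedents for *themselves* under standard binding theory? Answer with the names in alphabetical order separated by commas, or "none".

the delegates' teammates

*themselves* is a reflexive; Principle A requires it to be bound within its binding domain — the clause headed by 'reminded'.
— the athletes: subject of the clause headed by 'suspected'; c-commands the reflexive but lies outside its binding domain — cannot bind it (Principle A).
— the delegates: possessor inside the subject DP of the clause headed by 'reminded'; does not c-command the reflexive — cannot bind it (Principle A).
— the delegates' teammates: subject of the clause headed by 'reminded'; c-commands the reflexive within its binding domain — allowed (Principle A).
— the officers' colleagues: subject of the clause headed by 'nominated'; does not c-command the reflexive — cannot bind it (Principle A).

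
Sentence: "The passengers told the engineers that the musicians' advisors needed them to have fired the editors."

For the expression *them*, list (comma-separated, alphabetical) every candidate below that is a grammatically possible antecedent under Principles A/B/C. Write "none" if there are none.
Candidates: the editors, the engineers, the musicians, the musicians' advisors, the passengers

the engineers, the musicians, the passengers

*them* is a pronoun; Principle B requires it to be free in its binding domain — the clause headed by 'needed'.
— the editors: object of the clause headed by 'fired'; is c-commanded by the pronoun; coreference would bind this R-expression — blocked (Principle C).
— the engineers: object of the matrix clause; c-commands the pronoun but lies outside its binding domain — allowed.
— the musicians: possessor inside the subject DP of the clause headed by 'needed'; does not c-command the pronoun — Principle B does not apply; allowed.
— the musicians' advisors: subject of the clause headed by 'needed'; c-commands the pronoun within its binding domain — blocked (Principle B).
— the passengers: subject of the matrix clause; c-commands the pronoun but lies outside its binding domain — allowed.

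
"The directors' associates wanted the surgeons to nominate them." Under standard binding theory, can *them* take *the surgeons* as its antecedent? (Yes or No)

*them* is a pronoun; Principle B requires it to be free in its binding domain — the clause headed by 'nominate'.
— the surgeons: subject of the clause headed by 'nominate'; c-commands the pronoun within its binding domain — blocked (Principle B).

No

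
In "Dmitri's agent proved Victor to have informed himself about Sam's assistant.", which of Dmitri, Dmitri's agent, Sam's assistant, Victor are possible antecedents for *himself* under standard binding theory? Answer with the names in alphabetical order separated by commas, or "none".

Victor

*himself* is a reflexive; Principle A requires it to be bound within its binding domain — the clause headed by 'informed'.
— Dmitri: possessor inside the subject DP of the matrix clause; does not c-command the reflexive — cannot bind it (Principle A).
— Dmitri's agent: subject of the matrix clause; c-commands the reflexive but lies outside its binding domain — cannot bind it (Principle A).
— Sam's assistant: second object of the clause headed by 'informed'; does not c-command the reflexive — cannot bind it (Principle A).
— Victor: subject of the clause headed by 'informed'; c-commands the reflexive within its binding domain — allowed (Principle A).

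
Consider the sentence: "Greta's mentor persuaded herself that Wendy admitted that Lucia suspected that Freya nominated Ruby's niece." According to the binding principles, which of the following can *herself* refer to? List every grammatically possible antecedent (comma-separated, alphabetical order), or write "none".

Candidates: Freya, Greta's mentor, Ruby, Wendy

*herself* is a reflexive; Principle A requires it to be bound within its binding domain — the matrix clause.
— Freya: subject of the clause headed by 'nominated'; does not c-command the reflexive — cannot bind it (Principle A).
— Greta's mentor: subject of the matrix clause; c-commands the reflexive within its binding domain — allowed (Principle A).
— Ruby: possessor inside the object DP of the clause headed by 'nominated'; does not c-command the reflexive — cannot bind it (Principle A).
— Wendy: subject of the clause headed by 'admitted'; does not c-command the reflexive — cannot bind it (Principle A).

Greta's mentor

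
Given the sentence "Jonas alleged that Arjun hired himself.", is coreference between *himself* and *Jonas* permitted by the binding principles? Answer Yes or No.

No

*himself* is a reflexive; Principle A requires it to be bound within its binding domain — the clause headed by 'hired'.
— Jonas: subject of the matrix clause; c-commands the reflexive but lies outside its binding domain — cannot bind it (Principle A).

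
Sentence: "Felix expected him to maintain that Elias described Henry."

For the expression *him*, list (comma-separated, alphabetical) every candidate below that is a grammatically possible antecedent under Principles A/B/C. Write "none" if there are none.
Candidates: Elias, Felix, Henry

*him* is a pronoun; Principle B requires it to be free in its binding domain — the matrix clause.
— Elias: subject of the clause headed by 'described'; is c-commanded by the pronoun; coreference would bind this R-expression — blocked (Principle C).
— Felix: subject of the matrix clause; c-commands the pronoun within its binding domain — blocked (Principle B).
— Henry: object of the clause headed by 'described'; is c-commanded by the pronoun; coreference would bind this R-expression — blocked (Principle C).

none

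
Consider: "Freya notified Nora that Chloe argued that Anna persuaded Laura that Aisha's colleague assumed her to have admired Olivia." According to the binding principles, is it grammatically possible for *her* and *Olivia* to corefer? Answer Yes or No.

No

*her* is a pronoun; Principle B requires it to be free in its binding domain — the clause headed by 'assumed'.
— Olivia: object of the clause headed by 'admired'; is c-commanded by the pronoun; coreference would bind this R-expression — blocked (Principle C).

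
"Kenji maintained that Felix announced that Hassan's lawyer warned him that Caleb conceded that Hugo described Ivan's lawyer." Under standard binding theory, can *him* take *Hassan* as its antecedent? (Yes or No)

Yes

*him* is a pronoun; Principle B requires it to be free in its binding domain — the clause headed by 'warned'.
— Hassan: possessor inside the subject DP of the clause headed by 'warned'; does not c-command the pronoun — Principle B does not apply; allowed.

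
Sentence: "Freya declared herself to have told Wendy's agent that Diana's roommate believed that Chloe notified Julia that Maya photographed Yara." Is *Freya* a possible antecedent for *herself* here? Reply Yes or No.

Yes

*herself* is a reflexive; Principle A requires it to be bound within its binding domain — the matrix clause.
— Freya: subject of the matrix clause; c-commands the reflexive within its binding domain — allowed (Principle A).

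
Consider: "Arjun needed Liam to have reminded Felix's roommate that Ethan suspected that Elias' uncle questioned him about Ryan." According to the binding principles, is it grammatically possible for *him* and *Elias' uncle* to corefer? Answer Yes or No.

No

*him* is a pronoun; Principle B requires it to be free in its binding domain — the clause headed by 'questioned'.
— Elias' uncle: subject of the clause headed by 'questioned'; c-commands the pronoun within its binding domain — blocked (Principle B).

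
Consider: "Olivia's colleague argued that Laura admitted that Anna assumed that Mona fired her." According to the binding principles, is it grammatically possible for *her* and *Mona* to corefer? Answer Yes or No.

No

*her* is a pronoun; Principle B requires it to be free in its binding domain — the clause headed by 'fired'.
— Mona: subject of the clause headed by 'fired'; c-commands the pronoun within its binding domain — blocked (Principle B).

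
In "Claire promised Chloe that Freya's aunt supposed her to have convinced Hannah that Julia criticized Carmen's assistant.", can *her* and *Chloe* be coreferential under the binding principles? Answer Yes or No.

Yes

*Chloe* is an R-expression; Principle C requires it to be free (not bound by any c-commanding expression).
— her: subject of the clause headed by 'convinced'; the pronoun does not c-command the R-expression — coreference allowed.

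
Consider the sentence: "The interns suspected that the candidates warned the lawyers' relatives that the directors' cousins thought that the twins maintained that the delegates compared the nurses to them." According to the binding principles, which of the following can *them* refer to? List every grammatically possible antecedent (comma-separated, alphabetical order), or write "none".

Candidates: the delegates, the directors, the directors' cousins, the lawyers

the directors, the directors' cousins, the lawyers

*them* is a pronoun; Principle B requires it to be free in its binding domain — the clause headed by 'compared'.
— the delegates: subject of the clause headed by 'compared'; c-commands the pronoun within its binding domain — blocked (Principle B).
— the directors: possessor inside the subject DP of the clause headed by 'thought'; does not c-command the pronoun — Principle B does not apply; allowed.
— the directors' cousins: subject of the clause headed by 'thought'; c-commands the pronoun but lies outside its binding domain — allowed.
— the lawyers: possessor inside the object DP of the clause headed by 'warned'; does not c-command the pronoun — Principle B does not apply; allowed.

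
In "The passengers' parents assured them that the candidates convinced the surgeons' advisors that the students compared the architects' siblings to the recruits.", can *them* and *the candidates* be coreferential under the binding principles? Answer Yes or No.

No

*the candidates* is an R-expression; Principle C requires it to be free (not bound by any c-commanding expression).
— them: object of the matrix clause; the pronoun c-commands the R-expression — coreference blocked (Principle C).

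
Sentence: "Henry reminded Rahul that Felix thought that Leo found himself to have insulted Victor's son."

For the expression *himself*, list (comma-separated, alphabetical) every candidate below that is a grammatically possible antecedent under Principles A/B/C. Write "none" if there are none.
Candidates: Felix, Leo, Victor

*himself* is a reflexive; Principle A requires it to be bound within its binding domain — the clause headed by 'found'.
— Felix: subject of the clause headed by 'thought'; c-commands the reflexive but lies outside its binding domain — cannot bind it (Principle A).
— Leo: subject of the clause headed by 'found'; c-commands the reflexive within its binding domain — allowed (Principle A).
— Victor: possessor inside the object DP of the clause headed by 'insulted'; does not c-command the reflexive — cannot bind it (Principle A).

Leo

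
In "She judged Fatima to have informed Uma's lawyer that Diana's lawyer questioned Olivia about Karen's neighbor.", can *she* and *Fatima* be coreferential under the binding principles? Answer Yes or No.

*Fatima* is an R-expression; Principle C requires it to be free (not bound by any c-commanding expression).
— she: subject of the matrix clause; the pronoun c-commands the R-expression — coreference blocked (Principle C).

No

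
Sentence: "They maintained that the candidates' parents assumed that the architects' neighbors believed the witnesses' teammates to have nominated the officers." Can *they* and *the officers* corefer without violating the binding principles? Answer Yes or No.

*the officers* is an R-expression; Principle C requires it to be free (not bound by any c-commanding expression).
— they: subject of the matrix clause; the pronoun c-commands the R-expression — coreference blocked (Principle C).

No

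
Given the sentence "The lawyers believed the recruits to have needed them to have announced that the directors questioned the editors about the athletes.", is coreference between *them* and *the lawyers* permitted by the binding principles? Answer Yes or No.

*them* is a pronoun; Principle B requires it to be free in its binding domain — the clause headed by 'needed'.
— the lawyers: subject of the matrix clause; c-commands the pronoun but lies outside its binding domain — allowed.

Yes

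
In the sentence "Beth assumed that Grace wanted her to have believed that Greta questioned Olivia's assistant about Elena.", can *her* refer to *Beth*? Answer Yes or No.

Yes

*her* is a pronoun; Principle B requires it to be free in its binding domain — the clause headed by 'wanted'.
— Beth: subject of the matrix clause; c-commands the pronoun but lies outside its binding domain — allowed.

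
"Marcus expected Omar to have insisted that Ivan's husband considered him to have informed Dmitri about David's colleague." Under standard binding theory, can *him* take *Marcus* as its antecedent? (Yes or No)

Yes

*him* is a pronoun; Principle B requires it to be free in its binding domain — the clause headed by 'considered'.
— Marcus: subject of the matrix clause; c-commands the pronoun but lies outside its binding domain — allowed.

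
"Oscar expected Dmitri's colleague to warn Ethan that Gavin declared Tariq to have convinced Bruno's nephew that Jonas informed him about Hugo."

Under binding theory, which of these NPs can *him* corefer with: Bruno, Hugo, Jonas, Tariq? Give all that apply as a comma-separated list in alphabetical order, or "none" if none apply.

Bruno, Tariq

*him* is a pronoun; Principle B requires it to be free in its binding domain — the clause headed by 'informed'.
— Bruno: possessor inside the object DP of the clause headed by 'convinced'; does not c-command the pronoun — Principle B does not apply; allowed.
— Hugo: second object of the clause headed by 'informed'; is c-commanded by the pronoun; coreference would bind this R-expression — blocked (Principle C).
— Jonas: subject of the clause headed by 'informed'; c-commands the pronoun within its binding domain — blocked (Principle B).
— Tariq: subject of the clause headed by 'convinced'; c-commands the pronoun but lies outside its binding domain — allowed.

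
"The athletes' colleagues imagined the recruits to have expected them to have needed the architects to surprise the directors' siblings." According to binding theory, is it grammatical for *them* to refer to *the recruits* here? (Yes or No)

*the recruits* is an R-expression; Principle C requires it to be free (not bound by any c-commanding expression).
— them: subject of the clause headed by 'needed'; the R-expression locally c-commands the pronoun — coreference blocked (Principle B on the pronoun).

No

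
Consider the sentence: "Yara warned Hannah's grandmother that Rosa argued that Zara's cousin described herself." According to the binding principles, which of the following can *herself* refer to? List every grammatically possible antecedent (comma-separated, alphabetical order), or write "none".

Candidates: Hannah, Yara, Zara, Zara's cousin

Zara's cousin

*herself* is a reflexive; Principle A requires it to be bound within its binding domain — the clause headed by 'described'.
— Hannah: possessor inside the object DP of the matrix clause; does not c-command the reflexive — cannot bind it (Principle A).
— Yara: subject of the matrix clause; c-commands the reflexive but lies outside its binding domain — cannot bind it (Principle A).
— Zara: possessor inside the subject DP of the clause headed by 'described'; does not c-command the reflexive — cannot bind it (Principle A).
— Zara's cousin: subject of the clause headed by 'described'; c-commands the reflexive within its binding domain — allowed (Principle A).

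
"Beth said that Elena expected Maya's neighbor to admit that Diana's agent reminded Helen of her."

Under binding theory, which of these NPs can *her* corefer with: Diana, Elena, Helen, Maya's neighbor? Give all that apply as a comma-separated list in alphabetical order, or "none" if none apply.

*her* is a pronoun; Principle B requires it to be free in its binding domain — the clause headed by 'reminded'.
— Diana: possessor inside the subject DP of the clause headed by 'reminded'; does not c-command the pronoun — Principle B does not apply; allowed.
— Elena: subject of the clause headed by 'expected'; c-commands the pronoun but lies outside its binding domain — allowed.
— Helen: object of the clause headed by 'reminded'; c-commands the pronoun within its binding domain — blocked (Principle B).
— Maya's neighbor: subject of the clause headed by 'admit'; c-commands the pronoun but lies outside its binding domain — allowed.

Diana, Elena, Maya's neighbor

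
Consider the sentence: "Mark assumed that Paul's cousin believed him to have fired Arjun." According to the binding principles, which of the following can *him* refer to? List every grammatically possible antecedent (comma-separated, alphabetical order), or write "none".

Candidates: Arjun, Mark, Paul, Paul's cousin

Mark, Paul

*him* is a pronoun; Principle B requires it to be free in its binding domain — the clause headed by 'believed'.
— Arjun: object of the clause headed by 'fired'; is c-commanded by the pronoun; coreference would bind this R-expression — blocked (Principle C).
— Mark: subject of the matrix clause; c-commands the pronoun but lies outside its binding domain — allowed.
— Paul: possessor inside the subject DP of the clause headed by 'believed'; does not c-command the pronoun — Principle B does not apply; allowed.
— Paul's cousin: subject of the clause headed by 'believed'; c-commands the pronoun within its binding domain — blocked (Principle B).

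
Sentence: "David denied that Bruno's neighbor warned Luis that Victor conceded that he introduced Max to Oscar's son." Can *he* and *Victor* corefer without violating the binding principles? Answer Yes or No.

*Victor* is an R-expression; Principle C requires it to be free (not bound by any c-commanding expression).
— he: subject of the clause headed by 'introduced'; the pronoun does not c-command the R-expression — coreference allowed.

Yes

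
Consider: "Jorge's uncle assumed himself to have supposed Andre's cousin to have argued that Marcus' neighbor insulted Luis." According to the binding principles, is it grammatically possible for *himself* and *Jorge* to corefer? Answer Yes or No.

No

*himself* is a reflexive; Principle A requires it to be bound within its binding domain — the matrix clause.
— Jorge: possessor inside the subject DP of the matrix clause; does not c-command the reflexive — cannot bind it (Principle A).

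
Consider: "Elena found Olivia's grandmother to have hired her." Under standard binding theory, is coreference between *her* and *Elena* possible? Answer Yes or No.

*Elena* is an R-expression; Principle C requires it to be free (not bound by any c-commanding expression).
— her: object of the clause headed by 'hired'; the pronoun does not c-command the R-expression — coreference allowed.

Yes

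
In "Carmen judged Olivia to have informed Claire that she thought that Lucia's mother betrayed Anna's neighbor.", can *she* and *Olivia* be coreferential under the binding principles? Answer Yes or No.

*Olivia* is an R-expression; Principle C requires it to be free (not bound by any c-commanding expression).
— she: subject of the clause headed by 'thought'; the pronoun does not c-command the R-expression — coreference allowed.

Yes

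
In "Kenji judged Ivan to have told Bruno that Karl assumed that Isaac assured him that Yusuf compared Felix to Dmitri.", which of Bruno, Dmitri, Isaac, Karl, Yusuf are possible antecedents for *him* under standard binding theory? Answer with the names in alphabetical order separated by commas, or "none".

*him* is a pronoun; Principle B requires it to be free in its binding domain — the clause headed by 'assured'.
— Bruno: object of the clause headed by 'told'; c-commands the pronoun but lies outside its binding domain — allowed.
— Dmitri: second object of the clause headed by 'compared'; is c-commanded by the pronoun; coreference would bind this R-expression — blocked (Principle C).
— Isaac: subject of the clause headed by 'assured'; c-commands the pronoun within its binding domain — blocked (Principle B).
— Karl: subject of the clause headed by 'assumed'; c-commands the pronoun but lies outside its binding domain — allowed.
— Yusuf: subject of the clause headed by 'compared'; is c-commanded by the pronoun; coreference would bind this R-expression — blocked (Principle C).

Bruno, Karl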